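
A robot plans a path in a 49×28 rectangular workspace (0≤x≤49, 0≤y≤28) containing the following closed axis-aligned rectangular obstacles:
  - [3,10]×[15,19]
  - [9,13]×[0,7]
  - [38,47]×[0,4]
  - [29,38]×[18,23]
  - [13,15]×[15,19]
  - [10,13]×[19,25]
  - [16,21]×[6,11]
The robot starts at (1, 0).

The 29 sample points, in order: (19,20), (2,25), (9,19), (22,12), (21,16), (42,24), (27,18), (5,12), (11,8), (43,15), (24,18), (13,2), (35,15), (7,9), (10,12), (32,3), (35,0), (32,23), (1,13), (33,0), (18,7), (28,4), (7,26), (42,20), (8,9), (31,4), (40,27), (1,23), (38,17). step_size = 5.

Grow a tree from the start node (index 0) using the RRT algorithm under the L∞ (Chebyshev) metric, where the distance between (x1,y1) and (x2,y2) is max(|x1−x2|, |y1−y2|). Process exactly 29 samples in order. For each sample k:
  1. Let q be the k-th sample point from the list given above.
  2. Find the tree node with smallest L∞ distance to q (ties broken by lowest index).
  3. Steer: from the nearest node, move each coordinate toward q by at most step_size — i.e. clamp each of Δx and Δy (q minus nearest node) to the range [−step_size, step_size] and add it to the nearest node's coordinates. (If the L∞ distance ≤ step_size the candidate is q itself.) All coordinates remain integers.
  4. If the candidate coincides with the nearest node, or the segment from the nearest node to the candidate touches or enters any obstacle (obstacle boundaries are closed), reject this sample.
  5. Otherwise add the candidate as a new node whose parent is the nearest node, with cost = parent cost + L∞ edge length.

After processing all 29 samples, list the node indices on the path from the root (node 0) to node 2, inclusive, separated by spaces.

1. q=(19,20) nearest=0 d=20 new=(6,5) → add node 1 parent=0 cost=5
2. q=(2,25) nearest=1 d=20 new=(2,10) → add node 2 parent=1 cost=10
3. q=(9,19) nearest=2 d=9 new=(7,15) → blocked by [3,10]×[15,19], reject
4. q=(22,12) nearest=1 d=16 new=(11,10) → add node 3 parent=1 cost=10
5. q=(21,16) nearest=3 d=10 new=(16,15) → add node 4 parent=3 cost=15
6. q=(42,24) nearest=4 d=26 new=(21,20) → add node 5 parent=4 cost=20
7. q=(27,18) nearest=5 d=6 new=(26,18) → add node 6 parent=5 cost=25
8. q=(5,12) nearest=2 d=3 new=(5,12) → add node 7 parent=2 cost=13
9. q=(11,8) nearest=3 d=2 new=(11,8) → add node 8 parent=3 cost=12
10. q=(43,15) nearest=6 d=17 new=(31,15) → add node 9 parent=6 cost=30
11. q=(24,18) nearest=6 d=2 new=(24,18) → add node 10 parent=6 cost=27
12. q=(13,2) nearest=8 d=6 new=(13,3) → blocked by [9,13]×[0,7], reject
13. q=(35,15) nearest=9 d=4 new=(35,15) → add node 11 parent=9 cost=34
14. q=(7,9) nearest=7 d=3 new=(7,9) → add node 12 parent=7 cost=16
15. q=(10,12) nearest=3 d=2 new=(10,12) → add node 13 parent=3 cost=12
16. q=(32,3) nearest=9 d=12 new=(32,10) → add node 14 parent=9 cost=35
17. q=(35,0) nearest=14 d=10 new=(35,5) → add node 15 parent=14 cost=40
18. q=(32,23) nearest=6 d=6 new=(31,23) → blocked by [29,38]×[18,23], reject
19. q=(1,13) nearest=2 d=3 new=(1,13) → add node 16 parent=2 cost=13
20. q=(33,0) nearest=15 d=5 new=(33,0) → add node 17 parent=15 cost=45
21. q=(18,7) nearest=3 d=7 new=(16,7) → blocked by [16,21]×[6,11], reject
22. q=(28,4) nearest=17 d=5 new=(28,4) → add node 18 parent=17 cost=50
23. q=(7,26) nearest=4 d=11 new=(11,20) → blocked by [13,15]×[15,19], reject
24. q=(42,20) nearest=11 d=7 new=(40,20) → blocked by [29,38]×[18,23], reject
25. q=(8,9) nearest=12 d=1 new=(8,9) → add node 19 parent=12 cost=17
26. q=(31,4) nearest=18 d=3 new=(31,4) → add node 20 parent=18 cost=53
27. q=(40,27) nearest=9 d=12 new=(36,20) → blocked by [29,38]×[18,23], reject
28. q=(1,23) nearest=16 d=10 new=(1,18) → add node 21 parent=16 cost=18
29. q=(38,17) nearest=11 d=3 new=(38,17) → add node 22 parent=11 cost=37

Path: 0 1 2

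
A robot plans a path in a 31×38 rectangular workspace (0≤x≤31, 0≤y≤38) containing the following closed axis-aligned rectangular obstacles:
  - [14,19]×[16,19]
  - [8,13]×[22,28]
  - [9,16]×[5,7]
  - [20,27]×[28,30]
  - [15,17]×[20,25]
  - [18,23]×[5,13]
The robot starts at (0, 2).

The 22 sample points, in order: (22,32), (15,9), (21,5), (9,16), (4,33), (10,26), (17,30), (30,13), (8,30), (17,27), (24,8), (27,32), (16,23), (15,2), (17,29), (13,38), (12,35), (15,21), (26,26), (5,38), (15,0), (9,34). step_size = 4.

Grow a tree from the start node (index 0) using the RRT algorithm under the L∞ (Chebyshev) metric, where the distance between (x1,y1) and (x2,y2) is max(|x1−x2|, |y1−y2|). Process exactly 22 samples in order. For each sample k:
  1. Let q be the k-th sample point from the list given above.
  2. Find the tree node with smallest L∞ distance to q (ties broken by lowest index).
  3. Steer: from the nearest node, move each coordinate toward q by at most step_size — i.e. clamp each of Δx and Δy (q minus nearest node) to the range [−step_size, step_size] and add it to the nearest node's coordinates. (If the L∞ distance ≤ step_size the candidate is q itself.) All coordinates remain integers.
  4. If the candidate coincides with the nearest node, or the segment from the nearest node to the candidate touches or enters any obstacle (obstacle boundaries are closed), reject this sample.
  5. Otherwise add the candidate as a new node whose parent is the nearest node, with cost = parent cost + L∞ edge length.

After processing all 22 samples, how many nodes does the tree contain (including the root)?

Node count: 9

1. q=(22,32) nearest=0 d=30 new=(4,6) → add node 1 parent=0 cost=4
2. q=(15,9) nearest=1 d=11 new=(8,9) → add node 2 parent=1 cost=8
3. q=(21,5) nearest=2 d=13 new=(12,5) → blocked by [9,16]×[5,7], reject
4. q=(9,16) nearest=2 d=7 new=(9,13) → add node 3 parent=2 cost=12
5. q=(4,33) nearest=3 d=20 new=(5,17) → add node 4 parent=3 cost=16
6. q=(10,26) nearest=4 d=9 new=(9,21) → add node 5 parent=4 cost=20
7. q=(17,30) nearest=5 d=9 new=(13,25) → blocked by [8,13]×[22,28], reject
8. q=(30,13) nearest=3 d=21 new=(13,13) → add node 6 parent=3 cost=16
9. q=(8,30) nearest=5 d=9 new=(8,25) → blocked by [8,13]×[22,28], reject
10. q=(17,27) nearest=5 d=8 new=(13,25) → blocked by [8,13]×[22,28], reject
11. q=(24,8) nearest=6 d=11 new=(17,9) → add node 7 parent=6 cost=20
12. q=(27,32) nearest=5 d=18 new=(13,25) → blocked by [8,13]×[22,28], reject
13. q=(16,23) nearest=5 d=7 new=(13,23) → blocked by [8,13]×[22,28], reject
14. q=(15,2) nearest=2 d=7 new=(12,5) → blocked by [9,16]×[5,7], reject
15. q=(17,29) nearest=5 d=8 new=(13,25) → blocked by [8,13]×[22,28], reject
16. q=(13,38) nearest=5 d=17 new=(13,25) → blocked by [8,13]×[22,28], reject
17. q=(12,35) nearest=5 d=14 new=(12,25) → blocked by [8,13]×[22,28], reject
18. q=(15,21) nearest=5 d=6 new=(13,21) → add node 8 parent=5 cost=24
19. q=(26,26) nearest=6 d=13 new=(17,17) → blocked by [14,19]×[16,19], reject
20. q=(5,38) nearest=5 d=17 new=(5,25) → blocked by [8,13]×[22,28], reject
21. q=(15,0) nearest=2 d=9 new=(12,5) → blocked by [9,16]×[5,7], reject
22. q=(9,34) nearest=5 d=13 new=(9,25) → blocked by [8,13]×[22,28], reject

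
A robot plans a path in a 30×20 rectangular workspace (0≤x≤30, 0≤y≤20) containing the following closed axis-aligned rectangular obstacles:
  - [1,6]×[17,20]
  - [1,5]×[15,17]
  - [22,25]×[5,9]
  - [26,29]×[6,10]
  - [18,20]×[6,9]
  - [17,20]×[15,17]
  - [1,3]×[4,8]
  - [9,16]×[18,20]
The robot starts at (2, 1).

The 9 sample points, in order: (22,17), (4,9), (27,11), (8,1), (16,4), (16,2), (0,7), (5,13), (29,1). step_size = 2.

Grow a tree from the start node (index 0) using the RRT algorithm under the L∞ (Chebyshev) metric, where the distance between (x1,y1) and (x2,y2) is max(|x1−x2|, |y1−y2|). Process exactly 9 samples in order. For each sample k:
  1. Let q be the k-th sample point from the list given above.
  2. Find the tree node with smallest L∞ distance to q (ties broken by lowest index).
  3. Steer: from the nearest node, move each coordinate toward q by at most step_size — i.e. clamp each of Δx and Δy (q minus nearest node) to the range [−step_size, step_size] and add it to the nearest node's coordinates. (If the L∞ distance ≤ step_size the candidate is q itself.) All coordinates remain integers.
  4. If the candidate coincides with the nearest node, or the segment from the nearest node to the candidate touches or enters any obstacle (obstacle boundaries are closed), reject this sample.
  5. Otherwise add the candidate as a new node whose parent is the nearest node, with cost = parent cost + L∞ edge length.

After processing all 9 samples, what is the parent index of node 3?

1. q=(22,17) nearest=0 d=20 new=(4,3) → add node 1 parent=0 cost=2
2. q=(4,9) nearest=1 d=6 new=(4,5) → add node 2 parent=1 cost=4
3. q=(27,11) nearest=1 d=23 new=(6,5) → add node 3 parent=1 cost=4
4. q=(8,1) nearest=1 d=4 new=(6,1) → add node 4 parent=1 cost=4
5. q=(16,4) nearest=3 d=10 new=(8,4) → add node 5 parent=3 cost=6
6. q=(16,2) nearest=5 d=8 new=(10,2) → add node 6 parent=5 cost=8
7. q=(0,7) nearest=1 d=4 new=(2,5) → blocked by [1,3]×[4,8], reject
8. q=(5,13) nearest=2 d=8 new=(5,7) → add node 7 parent=2 cost=6
9. q=(29,1) nearest=6 d=19 new=(12,1) → add node 8 parent=6 cost=10

Parent of node 3: 1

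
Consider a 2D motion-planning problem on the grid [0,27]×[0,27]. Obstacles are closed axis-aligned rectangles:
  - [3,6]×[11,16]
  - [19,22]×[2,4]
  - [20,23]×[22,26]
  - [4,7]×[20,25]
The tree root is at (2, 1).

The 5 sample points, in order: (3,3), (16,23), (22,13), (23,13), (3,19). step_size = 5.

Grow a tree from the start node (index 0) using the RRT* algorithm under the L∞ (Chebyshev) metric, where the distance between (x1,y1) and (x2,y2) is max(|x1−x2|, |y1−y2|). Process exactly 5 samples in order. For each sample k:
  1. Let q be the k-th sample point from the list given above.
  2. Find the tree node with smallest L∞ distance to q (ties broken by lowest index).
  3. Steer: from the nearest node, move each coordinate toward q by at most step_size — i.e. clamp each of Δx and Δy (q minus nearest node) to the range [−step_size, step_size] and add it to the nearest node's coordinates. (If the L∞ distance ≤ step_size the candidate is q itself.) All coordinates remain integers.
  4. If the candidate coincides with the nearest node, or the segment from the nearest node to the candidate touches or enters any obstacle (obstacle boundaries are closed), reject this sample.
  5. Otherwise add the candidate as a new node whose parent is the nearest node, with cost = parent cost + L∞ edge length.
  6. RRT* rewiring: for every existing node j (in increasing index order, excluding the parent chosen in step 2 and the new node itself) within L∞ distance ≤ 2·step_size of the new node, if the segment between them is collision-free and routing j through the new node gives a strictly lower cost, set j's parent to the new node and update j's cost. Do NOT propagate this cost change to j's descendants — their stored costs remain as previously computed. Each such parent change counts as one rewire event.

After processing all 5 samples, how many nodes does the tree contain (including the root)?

Node count: 6

1. q=(3,3) nearest=0 d=2 new=(3,3) → add node 1 parent=0 cost=2
2. q=(16,23) nearest=1 d=20 new=(8,8) → add node 2 parent=1 cost=7
3. q=(22,13) nearest=2 d=14 new=(13,13) → add node 3 parent=2 cost=12
4. q=(23,13) nearest=3 d=10 new=(18,13) → add node 4 parent=3 cost=17
5. q=(3,19) nearest=3 d=10 new=(8,18) → add node 5 parent=3 cost=17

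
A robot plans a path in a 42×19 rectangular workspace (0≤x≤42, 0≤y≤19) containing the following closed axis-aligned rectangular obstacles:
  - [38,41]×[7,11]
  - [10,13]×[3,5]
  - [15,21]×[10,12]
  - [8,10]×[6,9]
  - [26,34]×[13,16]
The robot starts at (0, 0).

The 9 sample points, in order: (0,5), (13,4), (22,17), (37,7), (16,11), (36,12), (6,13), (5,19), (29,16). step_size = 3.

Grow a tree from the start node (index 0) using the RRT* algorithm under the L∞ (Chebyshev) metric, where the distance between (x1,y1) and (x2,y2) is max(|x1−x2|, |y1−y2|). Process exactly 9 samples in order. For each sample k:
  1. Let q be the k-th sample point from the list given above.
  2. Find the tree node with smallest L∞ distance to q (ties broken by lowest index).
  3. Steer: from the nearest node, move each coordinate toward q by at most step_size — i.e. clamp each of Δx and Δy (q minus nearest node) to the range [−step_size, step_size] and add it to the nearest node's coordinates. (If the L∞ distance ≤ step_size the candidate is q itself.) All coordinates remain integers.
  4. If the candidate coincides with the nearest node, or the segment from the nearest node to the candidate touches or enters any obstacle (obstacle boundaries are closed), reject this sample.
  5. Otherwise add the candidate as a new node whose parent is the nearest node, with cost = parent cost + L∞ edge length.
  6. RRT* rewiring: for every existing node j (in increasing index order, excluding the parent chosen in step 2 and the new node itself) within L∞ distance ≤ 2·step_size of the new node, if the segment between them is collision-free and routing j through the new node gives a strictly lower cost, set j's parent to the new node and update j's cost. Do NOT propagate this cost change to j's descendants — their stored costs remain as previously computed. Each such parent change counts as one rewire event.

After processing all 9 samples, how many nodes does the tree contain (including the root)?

Node count: 6

1. q=(0,5) nearest=0 d=5 new=(0,3) → add node 1 parent=0 cost=3
2. q=(13,4) nearest=0 d=13 new=(3,3) → add node 2 parent=0 cost=3
3. q=(22,17) nearest=2 d=19 new=(6,6) → add node 3 parent=2 cost=6
4. q=(37,7) nearest=3 d=31 new=(9,7) → blocked by [8,10]×[6,9], reject
5. q=(16,11) nearest=3 d=10 new=(9,9) → blocked by [8,10]×[6,9], reject
6. q=(36,12) nearest=3 d=30 new=(9,9) → blocked by [8,10]×[6,9], reject
7. q=(6,13) nearest=3 d=7 new=(6,9) → add node 4 parent=3 cost=9
8. q=(5,19) nearest=4 d=10 new=(5,12) → add node 5 parent=4 cost=12
9. q=(29,16) nearest=3 d=23 new=(9,9) → blocked by [8,10]×[6,9], reject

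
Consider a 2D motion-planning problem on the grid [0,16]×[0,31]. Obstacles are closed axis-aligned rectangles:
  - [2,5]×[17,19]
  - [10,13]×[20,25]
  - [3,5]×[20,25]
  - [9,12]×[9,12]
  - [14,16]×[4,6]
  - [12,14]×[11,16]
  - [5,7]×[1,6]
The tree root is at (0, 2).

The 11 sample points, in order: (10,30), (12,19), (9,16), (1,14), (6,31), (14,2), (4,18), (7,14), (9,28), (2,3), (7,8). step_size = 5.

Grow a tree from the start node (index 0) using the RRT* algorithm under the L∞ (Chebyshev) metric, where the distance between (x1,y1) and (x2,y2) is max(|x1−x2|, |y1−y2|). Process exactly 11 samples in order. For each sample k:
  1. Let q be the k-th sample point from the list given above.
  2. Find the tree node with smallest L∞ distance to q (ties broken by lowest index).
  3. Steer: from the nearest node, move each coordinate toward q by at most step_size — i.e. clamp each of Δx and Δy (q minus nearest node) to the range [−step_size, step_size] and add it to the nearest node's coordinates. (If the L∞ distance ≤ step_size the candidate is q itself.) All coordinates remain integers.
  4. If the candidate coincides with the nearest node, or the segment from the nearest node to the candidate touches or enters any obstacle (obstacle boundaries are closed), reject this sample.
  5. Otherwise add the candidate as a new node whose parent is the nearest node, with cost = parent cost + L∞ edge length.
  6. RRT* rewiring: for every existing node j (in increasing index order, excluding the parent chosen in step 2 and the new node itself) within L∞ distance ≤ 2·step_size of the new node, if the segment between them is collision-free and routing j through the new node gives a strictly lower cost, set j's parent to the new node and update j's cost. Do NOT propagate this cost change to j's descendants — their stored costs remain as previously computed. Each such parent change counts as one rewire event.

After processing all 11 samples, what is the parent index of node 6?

Parent of node 6: 0

1. q=(10,30) nearest=0 d=28 new=(5,7) → add node 1 parent=0 cost=5
2. q=(12,19) nearest=1 d=12 new=(10,12) → blocked by [9,12]×[9,12], reject
3. q=(9,16) nearest=1 d=9 new=(9,12) → blocked by [9,12]×[9,12], reject
4. q=(1,14) nearest=1 d=7 new=(1,12) → add node 2 parent=1 cost=10
5. q=(6,31) nearest=2 d=19 new=(6,17) → add node 3 parent=2 cost=15
6. q=(14,2) nearest=1 d=9 new=(10,2) → blocked by [5,7]×[1,6], reject
7. q=(4,18) nearest=3 d=2 new=(4,18) → blocked by [2,5]×[17,19], reject
8. q=(7,14) nearest=3 d=3 new=(7,14) → add node 4 parent=3 cost=18
9. q=(9,28) nearest=3 d=11 new=(9,22) → add node 5 parent=3 cost=20
10. q=(2,3) nearest=0 d=2 new=(2,3) → add node 6 parent=0 cost=2
11. q=(7,8) nearest=1 d=2 new=(7,8) → add node 7 parent=1 cost=7; rewire 4→7 (13<18)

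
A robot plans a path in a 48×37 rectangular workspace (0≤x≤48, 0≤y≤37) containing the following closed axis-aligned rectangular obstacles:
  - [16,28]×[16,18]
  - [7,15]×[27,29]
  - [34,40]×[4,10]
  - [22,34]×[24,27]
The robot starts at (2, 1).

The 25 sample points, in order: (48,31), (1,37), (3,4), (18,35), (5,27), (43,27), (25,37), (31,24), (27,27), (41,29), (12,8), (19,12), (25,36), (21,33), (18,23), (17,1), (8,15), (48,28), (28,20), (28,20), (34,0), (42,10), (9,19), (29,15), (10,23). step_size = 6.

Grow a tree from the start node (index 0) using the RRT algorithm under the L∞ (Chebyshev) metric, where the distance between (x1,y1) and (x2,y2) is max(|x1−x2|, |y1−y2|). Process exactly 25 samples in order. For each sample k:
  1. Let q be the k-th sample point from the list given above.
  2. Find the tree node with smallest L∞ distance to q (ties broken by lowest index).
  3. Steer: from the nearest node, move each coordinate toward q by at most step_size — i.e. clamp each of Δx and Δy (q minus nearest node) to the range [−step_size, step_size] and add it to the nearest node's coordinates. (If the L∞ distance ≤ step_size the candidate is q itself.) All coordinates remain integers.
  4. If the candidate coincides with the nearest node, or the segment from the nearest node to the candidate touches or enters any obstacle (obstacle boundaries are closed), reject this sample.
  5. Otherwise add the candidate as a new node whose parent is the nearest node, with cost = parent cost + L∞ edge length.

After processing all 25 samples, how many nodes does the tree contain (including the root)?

Node count: 23

1. q=(48,31) nearest=0 d=46 new=(8,7) → add node 1 parent=0 cost=6
2. q=(1,37) nearest=1 d=30 new=(2,13) → add node 2 parent=1 cost=12
3. q=(3,4) nearest=0 d=3 new=(3,4) → add node 3 parent=0 cost=3
4. q=(18,35) nearest=2 d=22 new=(8,19) → add node 4 parent=2 cost=18
5. q=(5,27) nearest=4 d=8 new=(5,25) → add node 5 parent=4 cost=24
6. q=(43,27) nearest=1 d=35 new=(14,13) → add node 6 parent=1 cost=12
7. q=(25,37) nearest=4 d=18 new=(14,25) → add node 7 parent=4 cost=24
8. q=(31,24) nearest=6 d=17 new=(20,19) → blocked by [16,28]×[16,18], reject
9. q=(27,27) nearest=7 d=13 new=(20,27) → add node 8 parent=7 cost=30
10. q=(41,29) nearest=8 d=21 new=(26,29) → add node 9 parent=8 cost=36
11. q=(12,8) nearest=1 d=4 new=(12,8) → add node 10 parent=1 cost=10
12. q=(19,12) nearest=6 d=5 new=(19,12) → add node 11 parent=6 cost=17
13. q=(25,36) nearest=9 d=7 new=(25,35) → add node 12 parent=9 cost=42
14. q=(21,33) nearest=12 d=4 new=(21,33) → add node 13 parent=12 cost=46
15. q=(18,23) nearest=7 d=4 new=(18,23) → add node 14 parent=7 cost=28
16. q=(17,1) nearest=10 d=7 new=(17,2) → add node 15 parent=10 cost=16
17. q=(8,15) nearest=4 d=4 new=(8,15) → add node 16 parent=4 cost=22
18. q=(48,28) nearest=9 d=22 new=(32,28) → add node 17 parent=9 cost=42
19. q=(28,20) nearest=8 d=8 new=(26,21) → blocked by [22,34]×[24,27], reject
20. q=(28,20) nearest=8 d=8 new=(26,21) → blocked by [22,34]×[24,27], reject
21. q=(34,0) nearest=11 d=15 new=(25,6) → add node 18 parent=11 cost=23
22. q=(42,10) nearest=18 d=17 new=(31,10) → add node 19 parent=18 cost=29
23. q=(9,19) nearest=4 d=1 new=(9,19) → add node 20 parent=4 cost=19
24. q=(29,15) nearest=19 d=5 new=(29,15) → add node 21 parent=19 cost=34
25. q=(10,23) nearest=4 d=4 new=(10,23) → add node 22 parent=4 cost=22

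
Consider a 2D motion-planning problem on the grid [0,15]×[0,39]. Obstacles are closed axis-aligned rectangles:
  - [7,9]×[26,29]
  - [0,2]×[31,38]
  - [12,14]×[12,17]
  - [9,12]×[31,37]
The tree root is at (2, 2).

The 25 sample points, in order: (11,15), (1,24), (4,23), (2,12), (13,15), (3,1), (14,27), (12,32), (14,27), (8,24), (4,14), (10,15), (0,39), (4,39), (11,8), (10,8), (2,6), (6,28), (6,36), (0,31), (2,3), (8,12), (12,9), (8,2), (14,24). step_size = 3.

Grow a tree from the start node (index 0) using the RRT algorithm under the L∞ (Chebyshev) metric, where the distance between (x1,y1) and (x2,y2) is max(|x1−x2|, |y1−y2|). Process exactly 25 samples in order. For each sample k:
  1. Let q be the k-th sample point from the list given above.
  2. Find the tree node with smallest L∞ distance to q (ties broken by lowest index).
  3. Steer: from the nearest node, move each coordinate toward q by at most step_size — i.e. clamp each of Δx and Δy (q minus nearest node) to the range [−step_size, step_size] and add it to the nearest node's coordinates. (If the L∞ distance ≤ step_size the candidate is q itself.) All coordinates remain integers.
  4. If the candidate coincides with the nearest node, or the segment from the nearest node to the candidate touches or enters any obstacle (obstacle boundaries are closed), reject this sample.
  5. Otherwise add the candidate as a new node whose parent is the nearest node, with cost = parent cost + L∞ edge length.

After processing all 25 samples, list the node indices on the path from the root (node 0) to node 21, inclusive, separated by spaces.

1. q=(11,15) nearest=0 d=13 new=(5,5) → add node 1 parent=0 cost=3
2. q=(1,24) nearest=1 d=19 new=(2,8) → add node 2 parent=1 cost=6
3. q=(4,23) nearest=2 d=15 new=(4,11) → add node 3 parent=2 cost=9
4. q=(2,12) nearest=3 d=2 new=(2,12) → add node 4 parent=3 cost=11
5. q=(13,15) nearest=3 d=9 new=(7,14) → add node 5 parent=3 cost=12
6. q=(3,1) nearest=0 d=1 new=(3,1) → add node 6 parent=0 cost=1
7. q=(14,27) nearest=5 d=13 new=(10,17) → add node 7 parent=5 cost=15
8. q=(12,32) nearest=7 d=15 new=(12,20) → add node 8 parent=7 cost=18
9. q=(14,27) nearest=8 d=7 new=(14,23) → add node 9 parent=8 cost=21
10. q=(8,24) nearest=8 d=4 new=(9,23) → add node 10 parent=8 cost=21
11. q=(4,14) nearest=4 d=2 new=(4,14) → add node 11 parent=4 cost=13
12. q=(10,15) nearest=7 d=2 new=(10,15) → add node 12 parent=7 cost=17
13. q=(0,39) nearest=9 d=16 new=(11,26) → add node 13 parent=9 cost=24
14. q=(4,39) nearest=13 d=13 new=(8,29) → blocked by [7,9]×[26,29], reject
15. q=(11,8) nearest=1 d=6 new=(8,8) → add node 14 parent=1 cost=6
16. q=(10,8) nearest=14 d=2 new=(10,8) → add node 15 parent=14 cost=8
17. q=(2,6) nearest=2 d=2 new=(2,6) → add node 16 parent=2 cost=8
18. q=(6,28) nearest=10 d=5 new=(6,26) → add node 17 parent=10 cost=24
19. q=(6,36) nearest=13 d=10 new=(8,29) → blocked by [7,9]×[26,29], reject
20. q=(0,31) nearest=17 d=6 new=(3,29) → add node 18 parent=17 cost=27
21. q=(2,3) nearest=0 d=1 new=(2,3) → add node 19 parent=0 cost=1
22. q=(8,12) nearest=5 d=2 new=(8,12) → add node 20 parent=5 cost=14
23. q=(12,9) nearest=15 d=2 new=(12,9) → add node 21 parent=15 cost=10
24. q=(8,2) nearest=1 d=3 new=(8,2) → add node 22 parent=1 cost=6
25. q=(14,24) nearest=9 d=1 new=(14,24) → add node 23 parent=9 cost=22

Path: 0 1 14 15 21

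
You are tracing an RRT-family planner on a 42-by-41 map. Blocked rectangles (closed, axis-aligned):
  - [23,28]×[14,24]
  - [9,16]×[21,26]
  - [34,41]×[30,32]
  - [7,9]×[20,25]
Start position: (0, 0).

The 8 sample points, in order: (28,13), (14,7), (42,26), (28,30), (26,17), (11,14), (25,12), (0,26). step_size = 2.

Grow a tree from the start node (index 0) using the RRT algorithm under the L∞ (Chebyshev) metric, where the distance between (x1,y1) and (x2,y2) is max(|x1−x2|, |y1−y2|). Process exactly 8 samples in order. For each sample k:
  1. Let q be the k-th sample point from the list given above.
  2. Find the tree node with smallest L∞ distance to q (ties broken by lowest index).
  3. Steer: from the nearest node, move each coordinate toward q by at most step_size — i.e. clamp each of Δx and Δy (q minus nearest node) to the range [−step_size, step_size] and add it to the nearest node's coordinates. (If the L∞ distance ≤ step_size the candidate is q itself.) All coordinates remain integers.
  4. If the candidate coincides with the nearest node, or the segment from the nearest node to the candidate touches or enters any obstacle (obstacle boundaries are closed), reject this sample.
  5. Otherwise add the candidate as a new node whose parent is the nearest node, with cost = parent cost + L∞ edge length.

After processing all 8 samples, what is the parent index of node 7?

1. q=(28,13) nearest=0 d=28 new=(2,2) → add node 1 parent=0 cost=2
2. q=(14,7) nearest=1 d=12 new=(4,4) → add node 2 parent=1 cost=4
3. q=(42,26) nearest=2 d=38 new=(6,6) → add node 3 parent=2 cost=6
4. q=(28,30) nearest=3 d=24 new=(8,8) → add node 4 parent=3 cost=8
5. q=(26,17) nearest=4 d=18 new=(10,10) → add node 5 parent=4 cost=10
6. q=(11,14) nearest=5 d=4 new=(11,12) → add node 6 parent=5 cost=12
7. q=(25,12) nearest=6 d=14 new=(13,12) → add node 7 parent=6 cost=14
8. q=(0,26) nearest=6 d=14 new=(9,14) → add node 8 parent=6 cost=14

Parent of node 7: 6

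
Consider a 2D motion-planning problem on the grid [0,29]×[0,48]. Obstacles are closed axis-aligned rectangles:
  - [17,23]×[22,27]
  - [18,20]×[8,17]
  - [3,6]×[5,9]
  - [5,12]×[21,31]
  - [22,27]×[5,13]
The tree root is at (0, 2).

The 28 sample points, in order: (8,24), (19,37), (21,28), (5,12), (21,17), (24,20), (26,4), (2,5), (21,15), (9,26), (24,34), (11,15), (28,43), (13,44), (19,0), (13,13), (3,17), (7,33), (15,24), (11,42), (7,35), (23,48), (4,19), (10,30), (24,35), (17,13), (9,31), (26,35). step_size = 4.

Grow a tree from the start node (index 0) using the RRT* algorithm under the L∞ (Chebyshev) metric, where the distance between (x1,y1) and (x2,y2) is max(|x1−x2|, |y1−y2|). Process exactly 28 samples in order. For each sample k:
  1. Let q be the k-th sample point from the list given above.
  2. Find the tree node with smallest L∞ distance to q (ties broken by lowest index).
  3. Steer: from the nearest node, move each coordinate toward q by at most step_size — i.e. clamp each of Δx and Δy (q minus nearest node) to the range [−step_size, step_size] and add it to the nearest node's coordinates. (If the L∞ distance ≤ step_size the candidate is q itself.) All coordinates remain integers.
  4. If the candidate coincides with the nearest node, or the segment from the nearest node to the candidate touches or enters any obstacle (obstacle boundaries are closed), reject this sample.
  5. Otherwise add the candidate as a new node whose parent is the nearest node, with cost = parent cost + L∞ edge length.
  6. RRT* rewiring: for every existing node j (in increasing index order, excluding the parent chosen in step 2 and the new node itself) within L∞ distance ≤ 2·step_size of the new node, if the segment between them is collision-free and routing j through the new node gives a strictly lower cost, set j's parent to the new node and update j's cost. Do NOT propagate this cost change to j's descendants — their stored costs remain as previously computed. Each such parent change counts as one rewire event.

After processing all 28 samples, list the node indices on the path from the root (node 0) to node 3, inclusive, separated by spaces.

Path: 0 1 3

1. q=(8,24) nearest=0 d=22 new=(4,6) → blocked by [3,6]×[5,9], reject
2. q=(19,37) nearest=0 d=35 new=(4,6) → blocked by [3,6]×[5,9], reject
3. q=(21,28) nearest=0 d=26 new=(4,6) → blocked by [3,6]×[5,9], reject
4. q=(5,12) nearest=0 d=10 new=(4,6) → blocked by [3,6]×[5,9], reject
5. q=(21,17) nearest=0 d=21 new=(4,6) → blocked by [3,6]×[5,9], reject
6. q=(24,20) nearest=0 d=24 new=(4,6) → blocked by [3,6]×[5,9], reject
7. q=(26,4) nearest=0 d=26 new=(4,4) → add node 1 parent=0 cost=4
8. q=(2,5) nearest=1 d=2 new=(2,5) → add node 2 parent=1 cost=6
9. q=(21,15) nearest=1 d=17 new=(8,8) → blocked by [3,6]×[5,9], reject
10. q=(9,26) nearest=2 d=21 new=(6,9) → blocked by [3,6]×[5,9], reject
11. q=(24,34) nearest=2 d=29 new=(6,9) → blocked by [3,6]×[5,9], reject
12. q=(11,15) nearest=2 d=10 new=(6,9) → blocked by [3,6]×[5,9], reject
13. q=(28,43) nearest=2 d=38 new=(6,9) → blocked by [3,6]×[5,9], reject
14. q=(13,44) nearest=2 d=39 new=(6,9) → blocked by [3,6]×[5,9], reject
15. q=(19,0) nearest=1 d=15 new=(8,0) → add node 3 parent=1 cost=8
16. q=(13,13) nearest=1 d=9 new=(8,8) → blocked by [3,6]×[5,9], reject
17. q=(3,17) nearest=2 d=12 new=(3,9) → blocked by [3,6]×[5,9], reject
18. q=(7,33) nearest=2 d=28 new=(6,9) → blocked by [3,6]×[5,9], reject
19. q=(15,24) nearest=2 d=19 new=(6,9) → blocked by [3,6]×[5,9], reject
20. q=(11,42) nearest=2 d=37 new=(6,9) → blocked by [3,6]×[5,9], reject
21. q=(7,35) nearest=2 d=30 new=(6,9) → blocked by [3,6]×[5,9], reject
22. q=(23,48) nearest=2 d=43 new=(6,9) → blocked by [3,6]×[5,9], reject
23. q=(4,19) nearest=2 d=14 new=(4,9) → blocked by [3,6]×[5,9], reject
24. q=(10,30) nearest=2 d=25 new=(6,9) → blocked by [3,6]×[5,9], reject
25. q=(24,35) nearest=2 d=30 new=(6,9) → blocked by [3,6]×[5,9], reject
26. q=(17,13) nearest=1 d=13 new=(8,8) → blocked by [3,6]×[5,9], reject
27. q=(9,31) nearest=2 d=26 new=(6,9) → blocked by [3,6]×[5,9], reject
28. q=(26,35) nearest=2 d=30 new=(6,9) → blocked by [3,6]×[5,9], reject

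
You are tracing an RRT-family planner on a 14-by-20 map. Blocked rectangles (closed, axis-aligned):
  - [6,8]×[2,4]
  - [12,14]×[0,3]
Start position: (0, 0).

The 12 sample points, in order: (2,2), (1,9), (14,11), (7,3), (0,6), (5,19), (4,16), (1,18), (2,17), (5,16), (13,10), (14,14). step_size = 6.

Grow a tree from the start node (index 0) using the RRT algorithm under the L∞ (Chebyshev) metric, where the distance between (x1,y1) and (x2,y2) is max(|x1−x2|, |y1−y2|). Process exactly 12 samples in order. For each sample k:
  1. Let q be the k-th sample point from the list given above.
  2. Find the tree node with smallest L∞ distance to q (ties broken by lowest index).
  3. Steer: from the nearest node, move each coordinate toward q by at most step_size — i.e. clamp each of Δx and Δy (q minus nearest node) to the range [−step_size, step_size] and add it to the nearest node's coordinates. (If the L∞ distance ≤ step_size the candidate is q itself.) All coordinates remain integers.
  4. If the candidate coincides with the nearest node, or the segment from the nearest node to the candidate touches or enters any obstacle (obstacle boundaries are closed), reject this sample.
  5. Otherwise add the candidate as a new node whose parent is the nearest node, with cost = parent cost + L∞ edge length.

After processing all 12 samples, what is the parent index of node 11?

1. q=(2,2) nearest=0 d=2 new=(2,2) → add node 1 parent=0 cost=2
2. q=(1,9) nearest=1 d=7 new=(1,8) → add node 2 parent=1 cost=8
3. q=(14,11) nearest=1 d=12 new=(8,8) → add node 3 parent=1 cost=8
4. q=(7,3) nearest=1 d=5 new=(7,3) → blocked by [6,8]×[2,4], reject
5. q=(0,6) nearest=2 d=2 new=(0,6) → add node 4 parent=2 cost=10
6. q=(5,19) nearest=2 d=11 new=(5,14) → add node 5 parent=2 cost=14
7. q=(4,16) nearest=5 d=2 new=(4,16) → add node 6 parent=5 cost=16
8. q=(1,18) nearest=6 d=3 new=(1,18) → add node 7 parent=6 cost=19
9. q=(2,17) nearest=7 d=1 new=(2,17) → add node 8 parent=7 cost=20
10. q=(5,16) nearest=6 d=1 new=(5,16) → add node 9 parent=6 cost=17
11. q=(13,10) nearest=3 d=5 new=(13,10) → add node 10 parent=3 cost=13
12. q=(14,14) nearest=10 d=4 new=(14,14) → add node 11 parent=10 cost=17

Parent of node 11: 10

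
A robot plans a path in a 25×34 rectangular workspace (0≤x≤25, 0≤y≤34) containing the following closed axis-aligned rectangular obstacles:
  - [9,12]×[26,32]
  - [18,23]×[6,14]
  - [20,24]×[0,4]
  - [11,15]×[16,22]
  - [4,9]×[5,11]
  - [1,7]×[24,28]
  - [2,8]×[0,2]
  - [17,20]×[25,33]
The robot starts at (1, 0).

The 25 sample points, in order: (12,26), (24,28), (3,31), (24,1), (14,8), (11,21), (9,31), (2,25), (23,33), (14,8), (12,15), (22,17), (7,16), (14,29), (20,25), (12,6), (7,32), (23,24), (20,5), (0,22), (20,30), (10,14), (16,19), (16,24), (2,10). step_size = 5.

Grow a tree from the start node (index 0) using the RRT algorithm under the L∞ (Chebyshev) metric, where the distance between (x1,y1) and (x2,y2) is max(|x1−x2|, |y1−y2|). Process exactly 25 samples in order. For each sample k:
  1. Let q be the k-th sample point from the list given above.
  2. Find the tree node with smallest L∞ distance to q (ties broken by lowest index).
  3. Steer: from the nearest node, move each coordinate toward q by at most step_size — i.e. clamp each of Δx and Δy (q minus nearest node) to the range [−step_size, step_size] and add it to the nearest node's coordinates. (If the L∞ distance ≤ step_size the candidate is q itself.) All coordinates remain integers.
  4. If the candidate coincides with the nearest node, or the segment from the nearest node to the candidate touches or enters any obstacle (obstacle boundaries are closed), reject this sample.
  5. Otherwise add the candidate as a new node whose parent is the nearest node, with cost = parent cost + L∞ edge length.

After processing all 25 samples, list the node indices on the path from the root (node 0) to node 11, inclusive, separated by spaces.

Path: 0 1 2 3 4 11

1. q=(12,26) nearest=0 d=26 new=(6,5) → blocked by [4,9]×[5,11], reject
2. q=(24,28) nearest=0 d=28 new=(6,5) → blocked by [4,9]×[5,11], reject
3. q=(3,31) nearest=0 d=31 new=(3,5) → add node 1 parent=0 cost=5
4. q=(24,1) nearest=1 d=21 new=(8,1) → blocked by [2,8]×[0,2], reject
5. q=(14,8) nearest=1 d=11 new=(8,8) → blocked by [4,9]×[5,11], reject
6. q=(11,21) nearest=1 d=16 new=(8,10) → blocked by [4,9]×[5,11], reject
7. q=(9,31) nearest=1 d=26 new=(8,10) → blocked by [4,9]×[5,11], reject
8. q=(2,25) nearest=1 d=20 new=(2,10) → add node 2 parent=1 cost=10
9. q=(23,33) nearest=2 d=23 new=(7,15) → add node 3 parent=2 cost=15
10. q=(14,8) nearest=3 d=7 new=(12,10) → add node 4 parent=3 cost=20
11. q=(12,15) nearest=3 d=5 new=(12,15) → add node 5 parent=3 cost=20
12. q=(22,17) nearest=4 d=10 new=(17,15) → add node 6 parent=4 cost=25
13. q=(7,16) nearest=3 d=1 new=(7,16) → add node 7 parent=3 cost=16
14. q=(14,29) nearest=7 d=13 new=(12,21) → blocked by [11,15]×[16,22], reject
15. q=(20,25) nearest=5 d=10 new=(17,20) → blocked by [11,15]×[16,22], reject
16. q=(12,6) nearest=4 d=4 new=(12,6) → add node 8 parent=4 cost=24
17. q=(7,32) nearest=7 d=16 new=(7,21) → add node 9 parent=7 cost=21
18. q=(23,24) nearest=6 d=9 new=(22,20) → add node 10 parent=6 cost=30
19. q=(20,5) nearest=4 d=8 new=(17,5) → add node 11 parent=4 cost=25
20. q=(0,22) nearest=3 d=7 new=(2,20) → add node 12 parent=3 cost=20
21. q=(20,30) nearest=10 d=10 new=(20,25) → blocked by [17,20]×[25,33], reject
22. q=(10,14) nearest=5 d=2 new=(10,14) → add node 13 parent=5 cost=22
23. q=(16,19) nearest=5 d=4 new=(16,19) → blocked by [11,15]×[16,22], reject
24. q=(16,24) nearest=10 d=6 new=(17,24) → add node 14 parent=10 cost=35
25. q=(2,10) nearest=2 d=0 → coincident, reject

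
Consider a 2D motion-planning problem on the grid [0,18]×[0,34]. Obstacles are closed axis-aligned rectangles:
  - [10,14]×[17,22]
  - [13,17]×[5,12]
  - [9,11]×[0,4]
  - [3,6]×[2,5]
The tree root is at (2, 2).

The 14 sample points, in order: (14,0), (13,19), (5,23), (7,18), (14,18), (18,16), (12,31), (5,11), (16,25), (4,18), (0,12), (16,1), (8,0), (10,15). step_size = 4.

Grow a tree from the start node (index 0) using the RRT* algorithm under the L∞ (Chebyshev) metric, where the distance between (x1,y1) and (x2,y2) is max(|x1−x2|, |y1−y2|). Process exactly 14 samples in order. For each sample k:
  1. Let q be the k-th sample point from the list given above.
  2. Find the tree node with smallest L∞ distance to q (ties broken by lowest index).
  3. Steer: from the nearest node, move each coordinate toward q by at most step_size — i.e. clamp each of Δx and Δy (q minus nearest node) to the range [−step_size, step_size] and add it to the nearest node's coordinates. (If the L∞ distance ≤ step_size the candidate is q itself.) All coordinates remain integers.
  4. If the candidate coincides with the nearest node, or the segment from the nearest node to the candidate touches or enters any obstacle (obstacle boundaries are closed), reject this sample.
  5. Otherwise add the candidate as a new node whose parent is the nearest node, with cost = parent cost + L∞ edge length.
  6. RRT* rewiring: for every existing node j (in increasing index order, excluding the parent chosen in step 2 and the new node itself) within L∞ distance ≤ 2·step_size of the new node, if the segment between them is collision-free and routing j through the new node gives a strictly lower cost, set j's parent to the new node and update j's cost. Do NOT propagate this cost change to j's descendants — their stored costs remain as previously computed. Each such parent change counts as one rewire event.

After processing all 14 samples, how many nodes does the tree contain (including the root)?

1. q=(14,0) nearest=0 d=12 new=(6,0) → add node 1 parent=0 cost=4
2. q=(13,19) nearest=0 d=17 new=(6,6) → blocked by [3,6]×[2,5], reject
3. q=(5,23) nearest=0 d=21 new=(5,6) → blocked by [3,6]×[2,5], reject
4. q=(7,18) nearest=0 d=16 new=(6,6) → blocked by [3,6]×[2,5], reject
5. q=(14,18) nearest=0 d=16 new=(6,6) → blocked by [3,6]×[2,5], reject
6. q=(18,16) nearest=0 d=16 new=(6,6) → blocked by [3,6]×[2,5], reject
7. q=(12,31) nearest=0 d=29 new=(6,6) → blocked by [3,6]×[2,5], reject
8. q=(5,11) nearest=0 d=9 new=(5,6) → blocked by [3,6]×[2,5], reject
9. q=(16,25) nearest=0 d=23 new=(6,6) → blocked by [3,6]×[2,5], reject
10. q=(4,18) nearest=0 d=16 new=(4,6) → blocked by [3,6]×[2,5], reject
11. q=(0,12) nearest=0 d=10 new=(0,6) → add node 2 parent=0 cost=4
12. q=(16,1) nearest=1 d=10 new=(10,1) → blocked by [9,11]×[0,4], reject
13. q=(8,0) nearest=1 d=2 new=(8,0) → add node 3 parent=1 cost=6
14. q=(10,15) nearest=2 d=10 new=(4,10) → add node 4 parent=2 cost=8

Node count: 5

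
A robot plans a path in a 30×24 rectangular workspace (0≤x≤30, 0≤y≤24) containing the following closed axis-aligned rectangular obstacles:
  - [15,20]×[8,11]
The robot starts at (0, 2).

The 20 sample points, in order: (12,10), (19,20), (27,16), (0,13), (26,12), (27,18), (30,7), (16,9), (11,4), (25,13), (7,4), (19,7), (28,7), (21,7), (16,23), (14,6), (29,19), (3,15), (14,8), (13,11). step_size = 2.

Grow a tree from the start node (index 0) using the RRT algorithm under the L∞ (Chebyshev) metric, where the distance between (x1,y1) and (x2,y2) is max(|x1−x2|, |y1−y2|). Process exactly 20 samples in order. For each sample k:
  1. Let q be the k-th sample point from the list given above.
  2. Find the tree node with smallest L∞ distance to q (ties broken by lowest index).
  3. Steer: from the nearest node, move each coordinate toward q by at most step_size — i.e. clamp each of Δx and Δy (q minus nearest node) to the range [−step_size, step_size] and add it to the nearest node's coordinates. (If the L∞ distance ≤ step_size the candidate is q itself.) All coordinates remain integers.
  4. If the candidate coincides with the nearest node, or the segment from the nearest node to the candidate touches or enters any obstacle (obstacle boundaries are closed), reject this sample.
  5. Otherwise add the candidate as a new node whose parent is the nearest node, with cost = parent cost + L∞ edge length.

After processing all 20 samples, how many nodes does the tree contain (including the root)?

1. q=(12,10) nearest=0 d=12 new=(2,4) → add node 1 parent=0 cost=2
2. q=(19,20) nearest=1 d=17 new=(4,6) → add node 2 parent=1 cost=4
3. q=(27,16) nearest=2 d=23 new=(6,8) → add node 3 parent=2 cost=6
4. q=(0,13) nearest=3 d=6 new=(4,10) → add node 4 parent=3 cost=8
5. q=(26,12) nearest=3 d=20 new=(8,10) → add node 5 parent=3 cost=8
6. q=(27,18) nearest=5 d=19 new=(10,12) → add node 6 parent=5 cost=10
7. q=(30,7) nearest=6 d=20 new=(12,10) → add node 7 parent=6 cost=12
8. q=(16,9) nearest=7 d=4 new=(14,9) → add node 8 parent=7 cost=14
9. q=(11,4) nearest=3 d=5 new=(8,6) → add node 9 parent=3 cost=8
10. q=(25,13) nearest=8 d=11 new=(16,11) → blocked by [15,20]×[8,11], reject
11. q=(7,4) nearest=9 d=2 new=(7,4) → add node 10 parent=9 cost=10
12. q=(19,7) nearest=8 d=5 new=(16,7) → blocked by [15,20]×[8,11], reject
13. q=(28,7) nearest=8 d=14 new=(16,7) → blocked by [15,20]×[8,11], reject
14. q=(21,7) nearest=8 d=7 new=(16,7) → blocked by [15,20]×[8,11], reject
15. q=(16,23) nearest=6 d=11 new=(12,14) → add node 11 parent=6 cost=12
16. q=(14,6) nearest=8 d=3 new=(14,7) → add node 12 parent=8 cost=16
17. q=(29,19) nearest=8 d=15 new=(16,11) → blocked by [15,20]×[8,11], reject
18. q=(3,15) nearest=4 d=5 new=(3,12) → add node 13 parent=4 cost=10
19. q=(14,8) nearest=8 d=1 new=(14,8) → add node 14 parent=8 cost=15
20. q=(13,11) nearest=7 d=1 new=(13,11) → add node 15 parent=7 cost=13

Node count: 16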